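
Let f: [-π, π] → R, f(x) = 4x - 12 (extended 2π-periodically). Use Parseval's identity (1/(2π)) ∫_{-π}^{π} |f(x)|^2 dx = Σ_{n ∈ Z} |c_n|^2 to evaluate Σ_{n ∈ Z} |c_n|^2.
Σ |c_n|^2 = 16π^2/3 + 144

Expand and integrate term by term over [-π, π]:
  ∫ (4x)^2 dx = 16·(2π^3/3); ∫ 2·4·(-12)·x dx = 0 (odd integrand); ∫ (-12)^2 dx = 144·2π.
So (1/(2π)) ∫_{-π}^{π} (4x - 12)^2 dx = 16π^2/3 + 144 = 16π^2/3 + 144.
Parseval ⇒ Σ |c_n|^2 = 16π^2/3 + 144.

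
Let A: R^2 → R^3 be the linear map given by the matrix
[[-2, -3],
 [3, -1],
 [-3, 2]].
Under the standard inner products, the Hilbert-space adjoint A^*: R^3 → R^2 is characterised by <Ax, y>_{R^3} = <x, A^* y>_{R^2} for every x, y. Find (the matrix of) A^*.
A^* = A^T =
[[-2, 3, -3],
 [-3, -1, 2]]

For real matrices with standard dot products, the defining identity <Ax, y> = <x, A^* y> gives (Ax)^T y = x^T (A^*) y, i.e. x^T A^T y = x^T (A^*) y. Since this holds for all x, y, we must have A^* = A^T. Therefore
A^* =
[[-2, 3, -3],
 [-3, -1, 2]].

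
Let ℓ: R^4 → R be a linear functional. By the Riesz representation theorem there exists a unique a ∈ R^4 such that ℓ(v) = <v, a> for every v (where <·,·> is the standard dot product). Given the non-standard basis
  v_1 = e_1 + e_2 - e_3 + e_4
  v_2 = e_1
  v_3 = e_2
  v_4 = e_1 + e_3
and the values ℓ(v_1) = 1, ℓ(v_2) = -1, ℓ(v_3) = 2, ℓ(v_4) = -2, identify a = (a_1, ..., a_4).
a = (-1, 2, -1, -1)

Write a = (a_1, ..., a_4) in the standard basis. For each basis vector v_i, ℓ(v_i) = <v_i, a> is a linear equation in the a_j's. Collect the n equations into a matrix system V a = ℓ, where row i of V is v_i (expressed in the standard basis). Since V is invertible (lower-triangular with 1s on the diagonal, up to permutation), solve by back-substitution:
  V =
[[1, 1, -1, 1],
 [1, 0, 0, 0],
 [0, 1, 0, 0],
 [1, 0, 1, 0]]
  V a = (1, -1, 2, -2)
Solving gives a = (-1, 2, -1, -1).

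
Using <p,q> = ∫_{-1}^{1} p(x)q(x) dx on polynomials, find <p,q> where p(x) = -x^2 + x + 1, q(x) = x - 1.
<p,q> = -2/3

Expand the product: p(x)·q(x) = -x^3 + 2*x^2 - 1.
∫_{-1}^{1} of each monomial x^k gives [2/(k+1) if k even, 0 if k odd]. Integrating term-by-term (or equivalently evaluating the antiderivative F(x) = -x^4/4 + 2*x^3/3 - x at the endpoints):
  F(1) − F(−1) = -7/12 − (1/12) = -2/3.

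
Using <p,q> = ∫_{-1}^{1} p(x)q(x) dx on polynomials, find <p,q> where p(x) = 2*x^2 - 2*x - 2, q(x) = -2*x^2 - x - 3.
<p,q> = 52/5

Expand the product: p(x)·q(x) = -4*x^4 + 2*x^3 + 8*x + 6.
∫_{-1}^{1} of each monomial x^k gives [2/(k+1) if k even, 0 if k odd]. Integrating term-by-term (or equivalently evaluating the antiderivative F(x) = -4*x^5/5 + x^4/2 + 4*x^2 + 6*x at the endpoints):
  F(1) − F(−1) = 97/10 − (-7/10) = 52/5.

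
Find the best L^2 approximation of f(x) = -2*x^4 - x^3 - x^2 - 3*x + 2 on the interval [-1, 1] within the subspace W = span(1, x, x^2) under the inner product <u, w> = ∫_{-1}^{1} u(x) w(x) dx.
g(x) = -19*x^2/7 - 18*x/5 + 76/35

The best approximation g ∈ W is the orthogonal projection of f onto W. Writing g = a_0 + a_1 x + a_2 x^2, the coefficients solve the normal equations G · a = b where
  G_{ij} = <φ_i, φ_j> and b_i = <f, φ_i>, with φ_0 = 1, φ_1 = x, φ_2 = x^2.
G =
  [2, 0, 2/3]
  [0, 2/3, 0]
  [2/3, 0, 2/5],
b = (38/15, -12/5, 38/105).
Solving gives a_0 = 76/35, a_1 = -18/5, a_2 = -19/7, so
  g(x) = -19*x^2/7 - 18*x/5 + 76/35.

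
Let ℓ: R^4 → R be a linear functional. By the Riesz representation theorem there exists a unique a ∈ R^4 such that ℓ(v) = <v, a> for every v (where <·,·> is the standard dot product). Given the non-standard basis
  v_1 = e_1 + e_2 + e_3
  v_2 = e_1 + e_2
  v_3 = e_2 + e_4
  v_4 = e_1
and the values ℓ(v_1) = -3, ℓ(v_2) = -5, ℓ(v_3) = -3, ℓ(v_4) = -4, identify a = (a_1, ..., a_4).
a = (-4, -1, 2, -2)

Write a = (a_1, ..., a_4) in the standard basis. For each basis vector v_i, ℓ(v_i) = <v_i, a> is a linear equation in the a_j's. Collect the n equations into a matrix system V a = ℓ, where row i of V is v_i (expressed in the standard basis). Since V is invertible (lower-triangular with 1s on the diagonal, up to permutation), solve by back-substitution:
  V =
[[1, 1, 1, 0],
 [1, 1, 0, 0],
 [0, 1, 0, 1],
 [1, 0, 0, 0]]
  V a = (-3, -5, -3, -4)
Solving gives a = (-4, -1, 2, -2).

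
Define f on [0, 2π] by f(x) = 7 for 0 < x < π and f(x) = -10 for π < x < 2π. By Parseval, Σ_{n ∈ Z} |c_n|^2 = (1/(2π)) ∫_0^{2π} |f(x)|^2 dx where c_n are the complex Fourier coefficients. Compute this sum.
Σ |c_n|^2 = 149/2

Parseval equates the L^2 energy of f (normalised by 1/(2π)) with the ℓ^2 sum of its Fourier coefficients: (1/(2π)) ∫_0^{2π} |f|^2 = Σ |c_n|^2.
Compute the left side: (1/(2π)) [∫_0^π 7^2 dx + ∫_π^{2π} (-10)^2 dx] = (1/(2π)) · (49π + 100π) = (49 + 100)/2 = 149/2.
So Σ_{n ∈ Z} |c_n|^2 = 149/2.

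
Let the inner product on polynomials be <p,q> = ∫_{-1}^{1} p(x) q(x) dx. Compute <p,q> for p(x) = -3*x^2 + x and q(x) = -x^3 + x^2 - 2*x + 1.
<p,q> = -74/15

Expand the product: p(x)·q(x) = 3*x^5 - 4*x^4 + 7*x^3 - 5*x^2 + x.
∫_{-1}^{1} of each monomial x^k gives [2/(k+1) if k even, 0 if k odd]. Integrating term-by-term (or equivalently evaluating the antiderivative F(x) = x^6/2 - 4*x^5/5 + 7*x^4/4 - 5*x^3/3 + x^2/2 at the endpoints):
  F(1) − F(−1) = 17/60 − (313/60) = -74/15.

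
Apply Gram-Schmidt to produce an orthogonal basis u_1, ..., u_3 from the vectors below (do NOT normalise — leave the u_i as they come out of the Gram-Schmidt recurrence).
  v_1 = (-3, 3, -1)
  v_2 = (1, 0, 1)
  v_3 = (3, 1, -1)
Orthogonal basis:
  u_1 = (-3, 3, -1)
  u_2 = (7/19, 12/19, 15/19)
  u_3 = (21/11, 14/11, -21/11)

Apply the Gram-Schmidt recurrence
  u_1 = v_1
  u_i = v_i − Σ_{j<i} ((v_i · u_j) / (u_j · u_j)) · u_j.

Step by step this gives:
  u_1 = (-3, 3, -1)
  u_2 = (7/19, 12/19, 15/19)
  u_3 = (21/11, 14/11, -21/11)

Orthogonality check:
  u_2 · u_1 = 0 (should be 0)
  u_3 · u_1 = 0 (should be 0)
  u_3 · u_2 = 0 (should be 0)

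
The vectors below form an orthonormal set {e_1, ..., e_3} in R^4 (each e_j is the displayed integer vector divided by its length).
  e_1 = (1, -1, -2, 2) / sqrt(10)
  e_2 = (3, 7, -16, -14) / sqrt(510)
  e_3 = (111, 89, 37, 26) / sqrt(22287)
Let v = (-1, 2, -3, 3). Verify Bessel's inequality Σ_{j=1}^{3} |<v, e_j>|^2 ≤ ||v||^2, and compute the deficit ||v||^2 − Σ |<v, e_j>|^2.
Σ |<v, e_j>|^2 = 3810/437; ||v||^2 = 23; deficit = 6241/437

Write each e_j = u_j / sqrt(<u_j, u_j>) where u_j is the displayed integer vector. Then <v, e_j> = <v, u_j> / sqrt(<u_j, u_j>), so |<v, e_j>|^2 = <v, u_j>^2 / <u_j, u_j>.
Coefficients: <v, e_1> = 9/sqrt(10), <v, e_2> = 17/sqrt(510), <v, e_3> = 34/sqrt(22287).
Square and sum: Σ |<v, e_j>|^2 = 3810/437.
Compute ||v||^2 = v·v = 23.
Deficit = 23 − 3810/437 = 6241/437 ≥ 0, confirming Bessel's inequality. (The deficit equals ||v − Σ <v,e_j> e_j||^2, the squared distance from v to span{e_j}.)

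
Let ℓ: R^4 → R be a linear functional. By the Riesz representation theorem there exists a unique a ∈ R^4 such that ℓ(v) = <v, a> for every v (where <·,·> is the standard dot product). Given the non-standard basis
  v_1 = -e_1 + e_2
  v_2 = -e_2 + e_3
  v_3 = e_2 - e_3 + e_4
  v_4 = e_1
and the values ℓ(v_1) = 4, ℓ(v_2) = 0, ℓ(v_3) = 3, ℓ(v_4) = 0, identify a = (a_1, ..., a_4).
a = (0, 4, 4, 3)

Write a = (a_1, ..., a_4) in the standard basis. For each basis vector v_i, ℓ(v_i) = <v_i, a> is a linear equation in the a_j's. Collect the n equations into a matrix system V a = ℓ, where row i of V is v_i (expressed in the standard basis). Since V is invertible (lower-triangular with 1s on the diagonal, up to permutation), solve by back-substitution:
  V =
[[-1, 1, 0, 0],
 [0, -1, 1, 0],
 [0, 1, -1, 1],
 [1, 0, 0, 0]]
  V a = (4, 0, 3, 0)
Solving gives a = (0, 4, 4, 3).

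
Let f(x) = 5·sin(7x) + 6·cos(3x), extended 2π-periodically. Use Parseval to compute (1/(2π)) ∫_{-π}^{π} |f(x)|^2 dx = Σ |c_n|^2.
Σ |c_n|^2 = 61/2

Expand |f|^2 and use orthogonality of {sin(nx), cos(mx)} on [-π, π]:
  ∫_{-π}^{π} sin(nx)^2 dx = π, ∫ cos(mx)^2 dx = π, and cross terms integrate to 0.
So ∫_{-π}^{π} f(x)^2 dx = 5^2 · π + 6^2 · π = (25 + 36)π.
Divide by 2π: (25 + 36)/2 = 61/2.
By Parseval, this equals Σ |c_n|^2.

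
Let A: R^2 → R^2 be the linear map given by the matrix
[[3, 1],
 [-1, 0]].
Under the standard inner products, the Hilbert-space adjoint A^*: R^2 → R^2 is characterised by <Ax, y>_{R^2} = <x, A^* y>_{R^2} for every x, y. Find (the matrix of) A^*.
A^* = A^T =
[[3, -1],
 [1, 0]]

For real matrices with standard dot products, the defining identity <Ax, y> = <x, A^* y> gives (Ax)^T y = x^T (A^*) y, i.e. x^T A^T y = x^T (A^*) y. Since this holds for all x, y, we must have A^* = A^T. Therefore
A^* =
[[3, -1],
 [1, 0]].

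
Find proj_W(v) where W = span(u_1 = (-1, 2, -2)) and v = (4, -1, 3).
proj_W(v) = (4/3, -8/3, 8/3)

Set up U = [u_1 | ... | u_1] ∈ R^(3×1). The projector onto W = col(U) is P = U (U^T U)^(-1) U^T.
Compute U^T U =
  [9],
and U^T v = (-12).
Solve U^T U · c = U^T v for the coefficients: c = (-4/3). The projection is proj_W(v) = U c.
Check: (v - proj_W(v)) · u_1 = 0  (should be 0).
Result: proj_W(v) = (4/3, -8/3, 8/3).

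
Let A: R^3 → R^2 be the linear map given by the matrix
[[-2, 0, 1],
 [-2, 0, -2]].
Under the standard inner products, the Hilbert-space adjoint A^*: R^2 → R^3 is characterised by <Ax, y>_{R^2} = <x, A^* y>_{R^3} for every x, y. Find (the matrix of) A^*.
A^* = A^T =
[[-2, -2],
 [0, 0],
 [1, -2]]

For real matrices with standard dot products, the defining identity <Ax, y> = <x, A^* y> gives (Ax)^T y = x^T (A^*) y, i.e. x^T A^T y = x^T (A^*) y. Since this holds for all x, y, we must have A^* = A^T. Therefore
A^* =
[[-2, -2],
 [0, 0],
 [1, -2]].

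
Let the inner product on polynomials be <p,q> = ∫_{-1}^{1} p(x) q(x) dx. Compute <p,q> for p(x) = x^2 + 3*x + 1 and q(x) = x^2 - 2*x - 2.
<p,q> = -124/15

Expand the product: p(x)·q(x) = x^4 + x^3 - 7*x^2 - 8*x - 2.
∫_{-1}^{1} of each monomial x^k gives [2/(k+1) if k even, 0 if k odd]. Integrating term-by-term (or equivalently evaluating the antiderivative F(x) = x^5/5 + x^4/4 - 7*x^3/3 - 4*x^2 - 2*x at the endpoints):
  F(1) − F(−1) = -473/60 − (23/60) = -124/15.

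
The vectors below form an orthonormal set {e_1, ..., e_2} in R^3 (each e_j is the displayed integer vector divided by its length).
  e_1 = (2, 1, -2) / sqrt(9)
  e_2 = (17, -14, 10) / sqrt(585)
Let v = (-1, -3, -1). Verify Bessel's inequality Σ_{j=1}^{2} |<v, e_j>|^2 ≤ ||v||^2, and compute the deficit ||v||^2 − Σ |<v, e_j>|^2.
Σ |<v, e_j>|^2 = 18/13; ||v||^2 = 11; deficit = 125/13

Write each e_j = u_j / sqrt(<u_j, u_j>) where u_j is the displayed integer vector. Then <v, e_j> = <v, u_j> / sqrt(<u_j, u_j>), so |<v, e_j>|^2 = <v, u_j>^2 / <u_j, u_j>.
Coefficients: <v, e_1> = -3/sqrt(9), <v, e_2> = 15/sqrt(585).
Square and sum: Σ |<v, e_j>|^2 = 18/13.
Compute ||v||^2 = v·v = 11.
Deficit = 11 − 18/13 = 125/13 ≥ 0, confirming Bessel's inequality. (The deficit equals ||v − Σ <v,e_j> e_j||^2, the squared distance from v to span{e_j}.)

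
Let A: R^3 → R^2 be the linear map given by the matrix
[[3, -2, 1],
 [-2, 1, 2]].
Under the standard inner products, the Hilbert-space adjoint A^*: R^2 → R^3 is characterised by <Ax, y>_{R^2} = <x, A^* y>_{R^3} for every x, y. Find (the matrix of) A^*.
A^* = A^T =
[[3, -2],
 [-2, 1],
 [1, 2]]

For real matrices with standard dot products, the defining identity <Ax, y> = <x, A^* y> gives (Ax)^T y = x^T (A^*) y, i.e. x^T A^T y = x^T (A^*) y. Since this holds for all x, y, we must have A^* = A^T. Therefore
A^* =
[[3, -2],
 [-2, 1],
 [1, 2]].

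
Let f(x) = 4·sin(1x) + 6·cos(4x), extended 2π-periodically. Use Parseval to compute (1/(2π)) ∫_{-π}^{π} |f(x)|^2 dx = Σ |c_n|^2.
Σ |c_n|^2 = 26

Expand |f|^2 and use orthogonality of {sin(nx), cos(mx)} on [-π, π]:
  ∫_{-π}^{π} sin(nx)^2 dx = π, ∫ cos(mx)^2 dx = π, and cross terms integrate to 0.
So ∫_{-π}^{π} f(x)^2 dx = 4^2 · π + 6^2 · π = (16 + 36)π.
Divide by 2π: (16 + 36)/2 = 26.
By Parseval, this equals Σ |c_n|^2.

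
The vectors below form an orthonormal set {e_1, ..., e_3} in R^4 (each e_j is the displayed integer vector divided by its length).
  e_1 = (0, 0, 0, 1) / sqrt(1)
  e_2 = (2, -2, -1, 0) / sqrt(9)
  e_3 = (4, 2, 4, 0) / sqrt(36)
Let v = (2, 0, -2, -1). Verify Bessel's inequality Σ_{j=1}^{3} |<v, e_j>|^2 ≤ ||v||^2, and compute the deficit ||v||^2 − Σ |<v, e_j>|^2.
Σ |<v, e_j>|^2 = 5; ||v||^2 = 9; deficit = 4

Write each e_j = u_j / sqrt(<u_j, u_j>) where u_j is the displayed integer vector. Then <v, e_j> = <v, u_j> / sqrt(<u_j, u_j>), so |<v, e_j>|^2 = <v, u_j>^2 / <u_j, u_j>.
Coefficients: <v, e_1> = -1/sqrt(1), <v, e_2> = 6/sqrt(9), <v, e_3> = 0/sqrt(36).
Square and sum: Σ |<v, e_j>|^2 = 5.
Compute ||v||^2 = v·v = 9.
Deficit = 9 − 5 = 4 ≥ 0, confirming Bessel's inequality. (The deficit equals ||v − Σ <v,e_j> e_j||^2, the squared distance from v to span{e_j}.)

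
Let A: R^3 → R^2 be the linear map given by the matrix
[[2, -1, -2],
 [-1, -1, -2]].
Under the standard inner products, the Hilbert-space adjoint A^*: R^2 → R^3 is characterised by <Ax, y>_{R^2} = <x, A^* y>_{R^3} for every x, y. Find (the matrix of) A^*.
A^* = A^T =
[[2, -1],
 [-1, -1],
 [-2, -2]]

For real matrices with standard dot products, the defining identity <Ax, y> = <x, A^* y> gives (Ax)^T y = x^T (A^*) y, i.e. x^T A^T y = x^T (A^*) y. Since this holds for all x, y, we must have A^* = A^T. Therefore
A^* =
[[2, -1],
 [-1, -1],
 [-2, -2]].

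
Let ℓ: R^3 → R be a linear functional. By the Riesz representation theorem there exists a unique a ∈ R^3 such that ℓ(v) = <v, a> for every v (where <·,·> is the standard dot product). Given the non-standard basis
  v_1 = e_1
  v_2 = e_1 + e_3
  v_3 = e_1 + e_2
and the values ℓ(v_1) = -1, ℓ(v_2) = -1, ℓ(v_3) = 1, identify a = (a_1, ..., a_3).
a = (-1, 2, 0)

Write a = (a_1, ..., a_3) in the standard basis. For each basis vector v_i, ℓ(v_i) = <v_i, a> is a linear equation in the a_j's. Collect the n equations into a matrix system V a = ℓ, where row i of V is v_i (expressed in the standard basis). Since V is invertible (lower-triangular with 1s on the diagonal, up to permutation), solve by back-substitution:
  V =
[[1, 0, 0],
 [1, 0, 1],
 [1, 1, 0]]
  V a = (-1, -1, 1)
Solving gives a = (-1, 2, 0).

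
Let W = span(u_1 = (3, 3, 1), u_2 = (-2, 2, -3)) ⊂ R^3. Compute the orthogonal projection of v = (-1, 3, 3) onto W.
proj_W(v) = (217/157, 233/157, 63/157)

Set up U = [u_1 | ... | u_2] ∈ R^(3×2). The projector onto W = col(U) is P = U (U^T U)^(-1) U^T.
Compute U^T U =
  [19, -3]
  [-3, 17],
and U^T v = (9, -1).
Solve U^T U · c = U^T v for the coefficients: c = (75/157, 4/157). The projection is proj_W(v) = U c.
Check: (v - proj_W(v)) · u_1 = 0  (should be 0).
Check: (v - proj_W(v)) · u_2 = 0  (should be 0).
Result: proj_W(v) = (217/157, 233/157, 63/157).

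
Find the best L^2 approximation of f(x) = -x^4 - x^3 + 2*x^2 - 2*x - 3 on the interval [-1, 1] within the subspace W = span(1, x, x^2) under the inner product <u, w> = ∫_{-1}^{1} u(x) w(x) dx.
g(x) = 8*x^2/7 - 13*x/5 - 102/35

The best approximation g ∈ W is the orthogonal projection of f onto W. Writing g = a_0 + a_1 x + a_2 x^2, the coefficients solve the normal equations G · a = b where
  G_{ij} = <φ_i, φ_j> and b_i = <f, φ_i>, with φ_0 = 1, φ_1 = x, φ_2 = x^2.
G =
  [2, 0, 2/3]
  [0, 2/3, 0]
  [2/3, 0, 2/5],
b = (-76/15, -26/15, -52/35).
Solving gives a_0 = -102/35, a_1 = -13/5, a_2 = 8/7, so
  g(x) = 8*x^2/7 - 13*x/5 - 102/35.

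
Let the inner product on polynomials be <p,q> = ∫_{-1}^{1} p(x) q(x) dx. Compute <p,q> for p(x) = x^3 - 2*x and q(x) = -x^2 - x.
<p,q> = 14/15

Expand the product: p(x)·q(x) = -x^5 - x^4 + 2*x^3 + 2*x^2.
∫_{-1}^{1} of each monomial x^k gives [2/(k+1) if k even, 0 if k odd]. Integrating term-by-term (or equivalently evaluating the antiderivative F(x) = -x^6/6 - x^5/5 + x^4/2 + 2*x^3/3 at the endpoints):
  F(1) − F(−1) = 4/5 − (-2/15) = 14/15.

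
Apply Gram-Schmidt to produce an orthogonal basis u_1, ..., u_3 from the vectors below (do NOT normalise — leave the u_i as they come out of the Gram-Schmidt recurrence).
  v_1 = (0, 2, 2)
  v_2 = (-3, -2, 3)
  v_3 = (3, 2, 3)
Orthogonal basis:
  u_1 = (0, 2, 2)
  u_2 = (-3, -5/2, 5/2)
  u_3 = (90/43, -54/43, 54/43)

Apply the Gram-Schmidt recurrence
  u_1 = v_1
  u_i = v_i − Σ_{j<i} ((v_i · u_j) / (u_j · u_j)) · u_j.

Step by step this gives:
  u_1 = (0, 2, 2)
  u_2 = (-3, -5/2, 5/2)
  u_3 = (90/43, -54/43, 54/43)

Orthogonality check:
  u_2 · u_1 = 0 (should be 0)
  u_3 · u_1 = 0 (should be 0)
  u_3 · u_2 = 0 (should be 0)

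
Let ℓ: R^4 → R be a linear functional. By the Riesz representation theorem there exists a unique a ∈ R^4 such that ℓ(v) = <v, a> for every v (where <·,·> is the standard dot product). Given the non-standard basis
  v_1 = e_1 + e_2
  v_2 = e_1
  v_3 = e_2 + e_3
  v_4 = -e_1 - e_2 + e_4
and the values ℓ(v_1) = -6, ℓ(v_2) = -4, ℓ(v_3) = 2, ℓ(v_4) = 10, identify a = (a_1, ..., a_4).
a = (-4, -2, 4, 4)

Write a = (a_1, ..., a_4) in the standard basis. For each basis vector v_i, ℓ(v_i) = <v_i, a> is a linear equation in the a_j's. Collect the n equations into a matrix system V a = ℓ, where row i of V is v_i (expressed in the standard basis). Since V is invertible (lower-triangular with 1s on the diagonal, up to permutation), solve by back-substitution:
  V =
[[1, 1, 0, 0],
 [1, 0, 0, 0],
 [0, 1, 1, 0],
 [-1, -1, 0, 1]]
  V a = (-6, -4, 2, 10)
Solving gives a = (-4, -2, 4, 4).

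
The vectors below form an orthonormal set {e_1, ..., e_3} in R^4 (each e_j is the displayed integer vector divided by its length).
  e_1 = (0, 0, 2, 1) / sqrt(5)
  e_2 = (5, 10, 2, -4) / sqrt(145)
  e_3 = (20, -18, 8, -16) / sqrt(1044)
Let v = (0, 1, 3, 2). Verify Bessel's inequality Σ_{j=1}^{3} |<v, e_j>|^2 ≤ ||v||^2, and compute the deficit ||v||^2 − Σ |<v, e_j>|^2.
Σ |<v, e_j>|^2 = 125/9; ||v||^2 = 14; deficit = 1/9

Write each e_j = u_j / sqrt(<u_j, u_j>) where u_j is the displayed integer vector. Then <v, e_j> = <v, u_j> / sqrt(<u_j, u_j>), so |<v, e_j>|^2 = <v, u_j>^2 / <u_j, u_j>.
Coefficients: <v, e_1> = 8/sqrt(5), <v, e_2> = 8/sqrt(145), <v, e_3> = -26/sqrt(1044).
Square and sum: Σ |<v, e_j>|^2 = 125/9.
Compute ||v||^2 = v·v = 14.
Deficit = 14 − 125/9 = 1/9 ≥ 0, confirming Bessel's inequality. (The deficit equals ||v − Σ <v,e_j> e_j||^2, the squared distance from v to span{e_j}.)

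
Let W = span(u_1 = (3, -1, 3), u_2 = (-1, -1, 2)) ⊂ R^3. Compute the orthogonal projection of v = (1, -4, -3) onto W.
proj_W(v) = (1/2, 1/2, -1)

Set up U = [u_1 | ... | u_2] ∈ R^(3×2). The projector onto W = col(U) is P = U (U^T U)^(-1) U^T.
Compute U^T U =
  [19, 4]
  [4, 6],
and U^T v = (-2, -3).
Solve U^T U · c = U^T v for the coefficients: c = (0, -1/2). The projection is proj_W(v) = U c.
Check: (v - proj_W(v)) · u_1 = 0  (should be 0).
Check: (v - proj_W(v)) · u_2 = 0  (should be 0).
Result: proj_W(v) = (1/2, 1/2, -1).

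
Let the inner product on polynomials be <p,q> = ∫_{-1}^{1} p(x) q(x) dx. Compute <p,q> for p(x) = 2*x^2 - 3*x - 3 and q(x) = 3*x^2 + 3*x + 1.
<p,q> = -214/15

Expand the product: p(x)·q(x) = 6*x^4 - 3*x^3 - 16*x^2 - 12*x - 3.
∫_{-1}^{1} of each monomial x^k gives [2/(k+1) if k even, 0 if k odd]. Integrating term-by-term (or equivalently evaluating the antiderivative F(x) = 6*x^5/5 - 3*x^4/4 - 16*x^3/3 - 6*x^2 - 3*x at the endpoints):
  F(1) − F(−1) = -833/60 − (23/60) = -214/15.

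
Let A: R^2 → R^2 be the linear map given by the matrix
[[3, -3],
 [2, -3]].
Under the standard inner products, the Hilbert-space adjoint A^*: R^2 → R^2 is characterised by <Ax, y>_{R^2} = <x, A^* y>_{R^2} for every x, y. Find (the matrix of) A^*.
A^* = A^T =
[[3, 2],
 [-3, -3]]

For real matrices with standard dot products, the defining identity <Ax, y> = <x, A^* y> gives (Ax)^T y = x^T (A^*) y, i.e. x^T A^T y = x^T (A^*) y. Since this holds for all x, y, we must have A^* = A^T. Therefore
A^* =
[[3, 2],
 [-3, -3]].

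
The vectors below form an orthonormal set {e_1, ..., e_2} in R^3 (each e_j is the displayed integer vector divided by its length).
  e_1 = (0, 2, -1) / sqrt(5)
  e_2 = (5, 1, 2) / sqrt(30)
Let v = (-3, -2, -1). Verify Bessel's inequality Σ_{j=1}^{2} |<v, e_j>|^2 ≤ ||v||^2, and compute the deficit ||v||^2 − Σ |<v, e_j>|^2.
Σ |<v, e_j>|^2 = 83/6; ||v||^2 = 14; deficit = 1/6

Write each e_j = u_j / sqrt(<u_j, u_j>) where u_j is the displayed integer vector. Then <v, e_j> = <v, u_j> / sqrt(<u_j, u_j>), so |<v, e_j>|^2 = <v, u_j>^2 / <u_j, u_j>.
Coefficients: <v, e_1> = -3/sqrt(5), <v, e_2> = -19/sqrt(30).
Square and sum: Σ |<v, e_j>|^2 = 83/6.
Compute ||v||^2 = v·v = 14.
Deficit = 14 − 83/6 = 1/6 ≥ 0, confirming Bessel's inequality. (The deficit equals ||v − Σ <v,e_j> e_j||^2, the squared distance from v to span{e_j}.)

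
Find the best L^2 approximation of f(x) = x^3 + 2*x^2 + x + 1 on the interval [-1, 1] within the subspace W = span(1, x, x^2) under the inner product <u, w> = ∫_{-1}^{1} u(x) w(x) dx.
g(x) = 2*x^2 + 8*x/5 + 1

The best approximation g ∈ W is the orthogonal projection of f onto W. Writing g = a_0 + a_1 x + a_2 x^2, the coefficients solve the normal equations G · a = b where
  G_{ij} = <φ_i, φ_j> and b_i = <f, φ_i>, with φ_0 = 1, φ_1 = x, φ_2 = x^2.
G =
  [2, 0, 2/3]
  [0, 2/3, 0]
  [2/3, 0, 2/5],
b = (10/3, 16/15, 22/15).
Solving gives a_0 = 1, a_1 = 8/5, a_2 = 2, so
  g(x) = 2*x^2 + 8*x/5 + 1.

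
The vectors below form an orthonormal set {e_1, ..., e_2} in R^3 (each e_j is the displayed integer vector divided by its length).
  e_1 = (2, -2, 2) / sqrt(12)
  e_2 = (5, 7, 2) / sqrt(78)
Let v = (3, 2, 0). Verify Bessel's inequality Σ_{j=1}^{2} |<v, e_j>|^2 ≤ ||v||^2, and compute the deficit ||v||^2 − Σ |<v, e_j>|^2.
Σ |<v, e_j>|^2 = 289/26; ||v||^2 = 13; deficit = 49/26

Write each e_j = u_j / sqrt(<u_j, u_j>) where u_j is the displayed integer vector. Then <v, e_j> = <v, u_j> / sqrt(<u_j, u_j>), so |<v, e_j>|^2 = <v, u_j>^2 / <u_j, u_j>.
Coefficients: <v, e_1> = 2/sqrt(12), <v, e_2> = 29/sqrt(78).
Square and sum: Σ |<v, e_j>|^2 = 289/26.
Compute ||v||^2 = v·v = 13.
Deficit = 13 − 289/26 = 49/26 ≥ 0, confirming Bessel's inequality. (The deficit equals ||v − Σ <v,e_j> e_j||^2, the squared distance from v to span{e_j}.)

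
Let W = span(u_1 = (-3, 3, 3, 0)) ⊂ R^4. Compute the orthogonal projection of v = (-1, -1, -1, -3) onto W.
proj_W(v) = (1/3, -1/3, -1/3, 0)

Set up U = [u_1 | ... | u_1] ∈ R^(4×1). The projector onto W = col(U) is P = U (U^T U)^(-1) U^T.
Compute U^T U =
  [27],
and U^T v = (-3).
Solve U^T U · c = U^T v for the coefficients: c = (-1/9). The projection is proj_W(v) = U c.
Check: (v - proj_W(v)) · u_1 = 0  (should be 0).
Result: proj_W(v) = (1/3, -1/3, -1/3, 0).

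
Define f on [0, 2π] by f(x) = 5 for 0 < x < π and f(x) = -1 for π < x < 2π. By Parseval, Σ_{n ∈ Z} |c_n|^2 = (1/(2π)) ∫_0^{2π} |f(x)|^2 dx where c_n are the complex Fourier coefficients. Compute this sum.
Σ |c_n|^2 = 13

Parseval equates the L^2 energy of f (normalised by 1/(2π)) with the ℓ^2 sum of its Fourier coefficients: (1/(2π)) ∫_0^{2π} |f|^2 = Σ |c_n|^2.
Compute the left side: (1/(2π)) [∫_0^π 5^2 dx + ∫_π^{2π} (-1)^2 dx] = (1/(2π)) · (25π + 1π) = (25 + 1)/2 = 13.
So Σ_{n ∈ Z} |c_n|^2 = 13.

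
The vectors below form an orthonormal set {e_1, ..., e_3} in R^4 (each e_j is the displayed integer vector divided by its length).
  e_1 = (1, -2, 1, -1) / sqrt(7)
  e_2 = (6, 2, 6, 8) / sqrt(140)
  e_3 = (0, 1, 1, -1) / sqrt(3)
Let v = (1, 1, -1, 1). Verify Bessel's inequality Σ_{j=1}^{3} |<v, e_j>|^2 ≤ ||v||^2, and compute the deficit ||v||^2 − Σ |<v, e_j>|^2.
Σ |<v, e_j>|^2 = 7/3; ||v||^2 = 4; deficit = 5/3

Write each e_j = u_j / sqrt(<u_j, u_j>) where u_j is the displayed integer vector. Then <v, e_j> = <v, u_j> / sqrt(<u_j, u_j>), so |<v, e_j>|^2 = <v, u_j>^2 / <u_j, u_j>.
Coefficients: <v, e_1> = -3/sqrt(7), <v, e_2> = 10/sqrt(140), <v, e_3> = -1/sqrt(3).
Square and sum: Σ |<v, e_j>|^2 = 7/3.
Compute ||v||^2 = v·v = 4.
Deficit = 4 − 7/3 = 5/3 ≥ 0, confirming Bessel's inequality. (The deficit equals ||v − Σ <v,e_j> e_j||^2, the squared distance from v to span{e_j}.)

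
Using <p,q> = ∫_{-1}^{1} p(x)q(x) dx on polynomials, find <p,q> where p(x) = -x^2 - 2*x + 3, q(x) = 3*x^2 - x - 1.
<p,q> = 4/5

Expand the product: p(x)·q(x) = -3*x^4 - 5*x^3 + 12*x^2 - x - 3.
∫_{-1}^{1} of each monomial x^k gives [2/(k+1) if k even, 0 if k odd]. Integrating term-by-term (or equivalently evaluating the antiderivative F(x) = -3*x^5/5 - 5*x^4/4 + 4*x^3 - x^2/2 - 3*x at the endpoints):
  F(1) − F(−1) = -27/20 − (-43/20) = 4/5.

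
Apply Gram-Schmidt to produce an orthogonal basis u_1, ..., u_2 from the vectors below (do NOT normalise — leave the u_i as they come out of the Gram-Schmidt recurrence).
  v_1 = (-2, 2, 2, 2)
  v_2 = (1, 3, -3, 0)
Orthogonal basis:
  u_1 = (-2, 2, 2, 2)
  u_2 = (3/4, 13/4, -11/4, 1/4)

Apply the Gram-Schmidt recurrence
  u_1 = v_1
  u_i = v_i − Σ_{j<i} ((v_i · u_j) / (u_j · u_j)) · u_j.

Step by step this gives:
  u_1 = (-2, 2, 2, 2)
  u_2 = (3/4, 13/4, -11/4, 1/4)

Orthogonality check:
  u_2 · u_1 = 0 (should be 0)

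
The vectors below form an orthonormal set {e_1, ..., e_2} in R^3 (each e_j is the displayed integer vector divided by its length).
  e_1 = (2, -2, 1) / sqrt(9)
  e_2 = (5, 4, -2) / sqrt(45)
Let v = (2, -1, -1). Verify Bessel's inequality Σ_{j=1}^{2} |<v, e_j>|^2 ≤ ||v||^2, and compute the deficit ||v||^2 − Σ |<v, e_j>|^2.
Σ |<v, e_j>|^2 = 21/5; ||v||^2 = 6; deficit = 9/5

Write each e_j = u_j / sqrt(<u_j, u_j>) where u_j is the displayed integer vector. Then <v, e_j> = <v, u_j> / sqrt(<u_j, u_j>), so |<v, e_j>|^2 = <v, u_j>^2 / <u_j, u_j>.
Coefficients: <v, e_1> = 5/sqrt(9), <v, e_2> = 8/sqrt(45).
Square and sum: Σ |<v, e_j>|^2 = 21/5.
Compute ||v||^2 = v·v = 6.
Deficit = 6 − 21/5 = 9/5 ≥ 0, confirming Bessel's inequality. (The deficit equals ||v − Σ <v,e_j> e_j||^2, the squared distance from v to span{e_j}.)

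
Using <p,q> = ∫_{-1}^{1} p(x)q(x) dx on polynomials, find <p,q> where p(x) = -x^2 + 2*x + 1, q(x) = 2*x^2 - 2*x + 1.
<p,q> = -4/5

Expand the product: p(x)·q(x) = -2*x^4 + 6*x^3 - 3*x^2 + 1.
∫_{-1}^{1} of each monomial x^k gives [2/(k+1) if k even, 0 if k odd]. Integrating term-by-term (or equivalently evaluating the antiderivative F(x) = -2*x^5/5 + 3*x^4/2 - x^3 + x at the endpoints):
  F(1) − F(−1) = 11/10 − (19/10) = -4/5.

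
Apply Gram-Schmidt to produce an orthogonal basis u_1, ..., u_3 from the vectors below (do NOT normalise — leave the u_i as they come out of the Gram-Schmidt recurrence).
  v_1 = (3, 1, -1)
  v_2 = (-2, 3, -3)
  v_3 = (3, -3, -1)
Orthogonal basis:
  u_1 = (3, 1, -1)
  u_2 = (-2, 3, -3)
  u_3 = (0, -2, -2)

Apply the Gram-Schmidt recurrence
  u_1 = v_1
  u_i = v_i − Σ_{j<i} ((v_i · u_j) / (u_j · u_j)) · u_j.

Step by step this gives:
  u_1 = (3, 1, -1)
  u_2 = (-2, 3, -3)
  u_3 = (0, -2, -2)

Orthogonality check:
  u_2 · u_1 = 0 (should be 0)
  u_3 · u_1 = 0 (should be 0)
  u_3 · u_2 = 0 (should be 0)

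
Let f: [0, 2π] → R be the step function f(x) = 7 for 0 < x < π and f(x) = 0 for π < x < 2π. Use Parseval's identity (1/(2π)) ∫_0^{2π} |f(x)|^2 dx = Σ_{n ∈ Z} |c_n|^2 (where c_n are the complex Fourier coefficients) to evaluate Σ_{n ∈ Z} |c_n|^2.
Σ |c_n|^2 = 49/2

Parseval equates the L^2 energy of f (normalised by 1/(2π)) with the ℓ^2 sum of its Fourier coefficients: (1/(2π)) ∫_0^{2π} |f|^2 = Σ |c_n|^2.
Compute the left side: (1/(2π)) [∫_0^π 7^2 dx + ∫_π^{2π} 0^2 dx] = (1/(2π)) · (49π + 0π) = (49 + 0)/2 = 49/2.
So Σ_{n ∈ Z} |c_n|^2 = 49/2.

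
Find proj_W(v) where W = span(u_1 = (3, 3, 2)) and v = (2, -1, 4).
proj_W(v) = (3/2, 3/2, 1)

Set up U = [u_1 | ... | u_1] ∈ R^(3×1). The projector onto W = col(U) is P = U (U^T U)^(-1) U^T.
Compute U^T U =
  [22],
and U^T v = (11).
Solve U^T U · c = U^T v for the coefficients: c = (1/2). The projection is proj_W(v) = U c.
Check: (v - proj_W(v)) · u_1 = 0  (should be 0).
Result: proj_W(v) = (3/2, 3/2, 1).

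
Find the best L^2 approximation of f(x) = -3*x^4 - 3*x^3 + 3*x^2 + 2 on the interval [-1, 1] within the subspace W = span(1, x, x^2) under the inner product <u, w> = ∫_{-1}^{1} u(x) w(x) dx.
g(x) = 3*x^2/7 - 9*x/5 + 79/35

The best approximation g ∈ W is the orthogonal projection of f onto W. Writing g = a_0 + a_1 x + a_2 x^2, the coefficients solve the normal equations G · a = b where
  G_{ij} = <φ_i, φ_j> and b_i = <f, φ_i>, with φ_0 = 1, φ_1 = x, φ_2 = x^2.
G =
  [2, 0, 2/3]
  [0, 2/3, 0]
  [2/3, 0, 2/5],
b = (24/5, -6/5, 176/105).
Solving gives a_0 = 79/35, a_1 = -9/5, a_2 = 3/7, so
  g(x) = 3*x^2/7 - 9*x/5 + 79/35.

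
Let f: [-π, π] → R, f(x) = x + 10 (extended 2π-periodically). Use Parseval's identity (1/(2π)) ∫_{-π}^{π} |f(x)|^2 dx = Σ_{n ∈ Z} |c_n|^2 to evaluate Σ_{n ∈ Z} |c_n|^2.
Σ |c_n|^2 = π^2/3 + 100

Expand and integrate term by term over [-π, π]:
  ∫ (x)^2 dx = 1·(2π^3/3); ∫ 2·1·(10)·x dx = 0 (odd integrand); ∫ 10^2 dx = 100·2π.
So (1/(2π)) ∫_{-π}^{π} (x + 10)^2 dx = 1π^2/3 + 100 = π^2/3 + 100.
Parseval ⇒ Σ |c_n|^2 = π^2/3 + 100.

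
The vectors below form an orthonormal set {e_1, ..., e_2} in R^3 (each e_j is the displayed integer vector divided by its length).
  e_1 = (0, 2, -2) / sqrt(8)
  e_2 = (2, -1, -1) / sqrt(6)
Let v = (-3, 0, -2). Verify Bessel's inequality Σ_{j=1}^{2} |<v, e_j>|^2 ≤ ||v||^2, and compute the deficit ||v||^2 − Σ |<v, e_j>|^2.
Σ |<v, e_j>|^2 = 14/3; ||v||^2 = 13; deficit = 25/3

Write each e_j = u_j / sqrt(<u_j, u_j>) where u_j is the displayed integer vector. Then <v, e_j> = <v, u_j> / sqrt(<u_j, u_j>), so |<v, e_j>|^2 = <v, u_j>^2 / <u_j, u_j>.
Coefficients: <v, e_1> = 4/sqrt(8), <v, e_2> = -4/sqrt(6).
Square and sum: Σ |<v, e_j>|^2 = 14/3.
Compute ||v||^2 = v·v = 13.
Deficit = 13 − 14/3 = 25/3 ≥ 0, confirming Bessel's inequality. (The deficit equals ||v − Σ <v,e_j> e_j||^2, the squared distance from v to span{e_j}.)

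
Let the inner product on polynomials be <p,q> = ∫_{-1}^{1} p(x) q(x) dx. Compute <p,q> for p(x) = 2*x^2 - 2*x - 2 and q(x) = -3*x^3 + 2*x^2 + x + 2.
<p,q> = -16/3

Expand the product: p(x)·q(x) = -6*x^5 + 10*x^4 + 4*x^3 - 2*x^2 - 6*x - 4.
∫_{-1}^{1} of each monomial x^k gives [2/(k+1) if k even, 0 if k odd]. Integrating term-by-term (or equivalently evaluating the antiderivative F(x) = -x^6 + 2*x^5 + x^4 - 2*x^3/3 - 3*x^2 - 4*x at the endpoints):
  F(1) − F(−1) = -17/3 − (-1/3) = -16/3.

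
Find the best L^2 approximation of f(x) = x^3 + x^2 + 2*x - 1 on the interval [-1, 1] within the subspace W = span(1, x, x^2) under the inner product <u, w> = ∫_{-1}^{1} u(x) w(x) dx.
g(x) = x^2 + 13*x/5 - 1

The best approximation g ∈ W is the orthogonal projection of f onto W. Writing g = a_0 + a_1 x + a_2 x^2, the coefficients solve the normal equations G · a = b where
  G_{ij} = <φ_i, φ_j> and b_i = <f, φ_i>, with φ_0 = 1, φ_1 = x, φ_2 = x^2.
G =
  [2, 0, 2/3]
  [0, 2/3, 0]
  [2/3, 0, 2/5],
b = (-4/3, 26/15, -4/15).
Solving gives a_0 = -1, a_1 = 13/5, a_2 = 1, so
  g(x) = x^2 + 13*x/5 - 1.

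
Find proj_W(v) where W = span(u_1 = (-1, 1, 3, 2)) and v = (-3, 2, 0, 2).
proj_W(v) = (-3/5, 3/5, 9/5, 6/5)

Set up U = [u_1 | ... | u_1] ∈ R^(4×1). The projector onto W = col(U) is P = U (U^T U)^(-1) U^T.
Compute U^T U =
  [15],
and U^T v = (9).
Solve U^T U · c = U^T v for the coefficients: c = (3/5). The projection is proj_W(v) = U c.
Check: (v - proj_W(v)) · u_1 = 0  (should be 0).
Result: proj_W(v) = (-3/5, 3/5, 9/5, 6/5).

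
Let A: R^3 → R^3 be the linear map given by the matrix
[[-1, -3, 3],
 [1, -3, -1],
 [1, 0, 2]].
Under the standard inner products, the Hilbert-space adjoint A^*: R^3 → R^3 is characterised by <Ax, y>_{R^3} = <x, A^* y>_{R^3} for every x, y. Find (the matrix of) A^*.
A^* = A^T =
[[-1, 1, 1],
 [-3, -3, 0],
 [3, -1, 2]]

For real matrices with standard dot products, the defining identity <Ax, y> = <x, A^* y> gives (Ax)^T y = x^T (A^*) y, i.e. x^T A^T y = x^T (A^*) y. Since this holds for all x, y, we must have A^* = A^T. Therefore
A^* =
[[-1, 1, 1],
 [-3, -3, 0],
 [3, -1, 2]].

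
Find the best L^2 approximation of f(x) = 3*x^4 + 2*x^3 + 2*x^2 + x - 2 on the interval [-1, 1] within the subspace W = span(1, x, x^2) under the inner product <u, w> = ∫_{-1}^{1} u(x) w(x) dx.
g(x) = 32*x^2/7 + 11*x/5 - 79/35

The best approximation g ∈ W is the orthogonal projection of f onto W. Writing g = a_0 + a_1 x + a_2 x^2, the coefficients solve the normal equations G · a = b where
  G_{ij} = <φ_i, φ_j> and b_i = <f, φ_i>, with φ_0 = 1, φ_1 = x, φ_2 = x^2.
G =
  [2, 0, 2/3]
  [0, 2/3, 0]
  [2/3, 0, 2/5],
b = (-22/15, 22/15, 34/105).
Solving gives a_0 = -79/35, a_1 = 11/5, a_2 = 32/7, so
  g(x) = 32*x^2/7 + 11*x/5 - 79/35.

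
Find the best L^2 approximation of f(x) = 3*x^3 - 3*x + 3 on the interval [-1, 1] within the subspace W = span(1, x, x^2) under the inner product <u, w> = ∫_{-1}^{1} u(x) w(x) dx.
g(x) = 3 - 6*x/5

The best approximation g ∈ W is the orthogonal projection of f onto W. Writing g = a_0 + a_1 x + a_2 x^2, the coefficients solve the normal equations G · a = b where
  G_{ij} = <φ_i, φ_j> and b_i = <f, φ_i>, with φ_0 = 1, φ_1 = x, φ_2 = x^2.
G =
  [2, 0, 2/3]
  [0, 2/3, 0]
  [2/3, 0, 2/5],
b = (6, -4/5, 2).
Solving gives a_0 = 3, a_1 = -6/5, a_2 = 0, so
  g(x) = 3 - 6*x/5.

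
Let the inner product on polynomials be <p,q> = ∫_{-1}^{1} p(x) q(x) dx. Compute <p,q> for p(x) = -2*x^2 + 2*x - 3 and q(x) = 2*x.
<p,q> = 8/3

Expand the product: p(x)·q(x) = -4*x^3 + 4*x^2 - 6*x.
∫_{-1}^{1} of each monomial x^k gives [2/(k+1) if k even, 0 if k odd]. Integrating term-by-term (or equivalently evaluating the antiderivative F(x) = -x^4 + 4*x^3/3 - 3*x^2 at the endpoints):
  F(1) − F(−1) = -8/3 − (-16/3) = 8/3.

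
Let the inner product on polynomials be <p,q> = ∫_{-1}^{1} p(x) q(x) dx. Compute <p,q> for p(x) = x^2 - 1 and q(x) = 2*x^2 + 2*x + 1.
<p,q> = -28/15

Expand the product: p(x)·q(x) = 2*x^4 + 2*x^3 - x^2 - 2*x - 1.
∫_{-1}^{1} of each monomial x^k gives [2/(k+1) if k even, 0 if k odd]. Integrating term-by-term (or equivalently evaluating the antiderivative F(x) = 2*x^5/5 + x^4/2 - x^3/3 - x^2 - x at the endpoints):
  F(1) − F(−1) = -43/30 − (13/30) = -28/15.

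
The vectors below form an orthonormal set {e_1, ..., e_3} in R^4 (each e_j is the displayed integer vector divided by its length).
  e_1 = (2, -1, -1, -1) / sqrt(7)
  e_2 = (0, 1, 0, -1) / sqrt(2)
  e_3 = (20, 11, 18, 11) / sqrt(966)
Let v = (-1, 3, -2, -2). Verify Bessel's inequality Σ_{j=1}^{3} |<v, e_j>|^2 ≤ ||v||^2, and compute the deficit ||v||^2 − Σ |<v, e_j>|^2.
Σ |<v, e_j>|^2 = 339/23; ||v||^2 = 18; deficit = 75/23

Write each e_j = u_j / sqrt(<u_j, u_j>) where u_j is the displayed integer vector. Then <v, e_j> = <v, u_j> / sqrt(<u_j, u_j>), so |<v, e_j>|^2 = <v, u_j>^2 / <u_j, u_j>.
Coefficients: <v, e_1> = -1/sqrt(7), <v, e_2> = 5/sqrt(2), <v, e_3> = -45/sqrt(966).
Square and sum: Σ |<v, e_j>|^2 = 339/23.
Compute ||v||^2 = v·v = 18.
Deficit = 18 − 339/23 = 75/23 ≥ 0, confirming Bessel's inequality. (The deficit equals ||v − Σ <v,e_j> e_j||^2, the squared distance from v to span{e_j}.)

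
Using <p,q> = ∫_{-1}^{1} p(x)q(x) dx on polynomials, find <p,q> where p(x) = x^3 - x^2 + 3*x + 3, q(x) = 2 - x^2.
<p,q> = 136/15

Expand the product: p(x)·q(x) = -x^5 + x^4 - x^3 - 5*x^2 + 6*x + 6.
∫_{-1}^{1} of each monomial x^k gives [2/(k+1) if k even, 0 if k odd]. Integrating term-by-term (or equivalently evaluating the antiderivative F(x) = -x^6/6 + x^5/5 - x^4/4 - 5*x^3/3 + 3*x^2 + 6*x at the endpoints):
  F(1) − F(−1) = 427/60 − (-39/20) = 136/15.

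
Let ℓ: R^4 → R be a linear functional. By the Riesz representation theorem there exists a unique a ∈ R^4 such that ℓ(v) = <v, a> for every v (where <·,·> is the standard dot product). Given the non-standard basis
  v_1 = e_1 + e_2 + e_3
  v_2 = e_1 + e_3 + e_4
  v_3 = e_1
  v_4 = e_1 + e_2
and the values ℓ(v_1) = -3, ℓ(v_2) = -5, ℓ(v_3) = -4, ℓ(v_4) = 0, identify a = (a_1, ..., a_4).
a = (-4, 4, -3, 2)

Write a = (a_1, ..., a_4) in the standard basis. For each basis vector v_i, ℓ(v_i) = <v_i, a> is a linear equation in the a_j's. Collect the n equations into a matrix system V a = ℓ, where row i of V is v_i (expressed in the standard basis). Since V is invertible (lower-triangular with 1s on the diagonal, up to permutation), solve by back-substitution:
  V =
[[1, 1, 1, 0],
 [1, 0, 1, 1],
 [1, 0, 0, 0],
 [1, 1, 0, 0]]
  V a = (-3, -5, -4, 0)
Solving gives a = (-4, 4, -3, 2).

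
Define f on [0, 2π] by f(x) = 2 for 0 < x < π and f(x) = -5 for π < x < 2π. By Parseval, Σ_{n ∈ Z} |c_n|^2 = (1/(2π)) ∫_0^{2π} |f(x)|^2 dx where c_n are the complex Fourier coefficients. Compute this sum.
Σ |c_n|^2 = 29/2

Parseval equates the L^2 energy of f (normalised by 1/(2π)) with the ℓ^2 sum of its Fourier coefficients: (1/(2π)) ∫_0^{2π} |f|^2 = Σ |c_n|^2.
Compute the left side: (1/(2π)) [∫_0^π 2^2 dx + ∫_π^{2π} (-5)^2 dx] = (1/(2π)) · (4π + 25π) = (4 + 25)/2 = 29/2.
So Σ_{n ∈ Z} |c_n|^2 = 29/2.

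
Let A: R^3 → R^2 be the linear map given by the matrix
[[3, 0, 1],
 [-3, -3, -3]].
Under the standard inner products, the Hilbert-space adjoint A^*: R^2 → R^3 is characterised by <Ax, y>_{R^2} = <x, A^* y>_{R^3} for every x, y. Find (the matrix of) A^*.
A^* = A^T =
[[3, -3],
 [0, -3],
 [1, -3]]

For real matrices with standard dot products, the defining identity <Ax, y> = <x, A^* y> gives (Ax)^T y = x^T (A^*) y, i.e. x^T A^T y = x^T (A^*) y. Since this holds for all x, y, we must have A^* = A^T. Therefore
A^* =
[[3, -3],
 [0, -3],
 [1, -3]].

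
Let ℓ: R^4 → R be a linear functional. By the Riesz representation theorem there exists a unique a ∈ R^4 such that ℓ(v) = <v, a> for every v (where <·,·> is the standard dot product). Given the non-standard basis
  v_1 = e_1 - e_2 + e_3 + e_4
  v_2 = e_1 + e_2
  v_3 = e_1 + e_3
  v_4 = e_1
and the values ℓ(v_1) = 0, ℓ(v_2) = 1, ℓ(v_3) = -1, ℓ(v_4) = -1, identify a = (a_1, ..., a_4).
a = (-1, 2, 0, 3)

Write a = (a_1, ..., a_4) in the standard basis. For each basis vector v_i, ℓ(v_i) = <v_i, a> is a linear equation in the a_j's. Collect the n equations into a matrix system V a = ℓ, where row i of V is v_i (expressed in the standard basis). Since V is invertible (lower-triangular with 1s on the diagonal, up to permutation), solve by back-substitution:
  V =
[[1, -1, 1, 1],
 [1, 1, 0, 0],
 [1, 0, 1, 0],
 [1, 0, 0, 0]]
  V a = (0, 1, -1, -1)
Solving gives a = (-1, 2, 0, 3).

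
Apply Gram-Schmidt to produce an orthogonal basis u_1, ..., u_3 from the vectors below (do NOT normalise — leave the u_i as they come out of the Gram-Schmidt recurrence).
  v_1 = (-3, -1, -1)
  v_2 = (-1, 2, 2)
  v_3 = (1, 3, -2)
Orthogonal basis:
  u_1 = (-3, -1, -1)
  u_2 = (-14/11, 21/11, 21/11)
  u_3 = (0, 5/2, -5/2)

Apply the Gram-Schmidt recurrence
  u_1 = v_1
  u_i = v_i − Σ_{j<i} ((v_i · u_j) / (u_j · u_j)) · u_j.

Step by step this gives:
  u_1 = (-3, -1, -1)
  u_2 = (-14/11, 21/11, 21/11)
  u_3 = (0, 5/2, -5/2)

Orthogonality check:
  u_2 · u_1 = 0 (should be 0)
  u_3 · u_1 = 0 (should be 0)
  u_3 · u_2 = 0 (should be 0)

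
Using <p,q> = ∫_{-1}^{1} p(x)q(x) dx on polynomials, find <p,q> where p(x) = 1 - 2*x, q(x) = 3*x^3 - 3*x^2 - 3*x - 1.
<p,q> = -12/5

Expand the product: p(x)·q(x) = -6*x^4 + 9*x^3 + 3*x^2 - x - 1.
∫_{-1}^{1} of each monomial x^k gives [2/(k+1) if k even, 0 if k odd]. Integrating term-by-term (or equivalently evaluating the antiderivative F(x) = -6*x^5/5 + 9*x^4/4 + x^3 - x^2/2 - x at the endpoints):
  F(1) − F(−1) = 11/20 − (59/20) = -12/5.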